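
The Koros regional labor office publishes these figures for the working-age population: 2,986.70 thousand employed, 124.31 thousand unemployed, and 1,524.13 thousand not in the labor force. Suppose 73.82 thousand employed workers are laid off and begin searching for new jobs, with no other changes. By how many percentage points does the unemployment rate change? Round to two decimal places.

Initially, labor force = 2,986.70 + 124.31 = 3,111.01 thousand, so u = 124.31/3,111.01 = 4.00%.
After the change, employed falls and unemployed rises by 73.82; labor force unchanged → E = 2,912.88, U = 198.13, labor force = 3,111.01 thousand.
New unemployment rate = 198.13 / 3,111.01 = 6.37%.
Change = 6.37% − 4.00% = +2.37 percentage points.

The unemployment rate changes by +2.37 percentage points.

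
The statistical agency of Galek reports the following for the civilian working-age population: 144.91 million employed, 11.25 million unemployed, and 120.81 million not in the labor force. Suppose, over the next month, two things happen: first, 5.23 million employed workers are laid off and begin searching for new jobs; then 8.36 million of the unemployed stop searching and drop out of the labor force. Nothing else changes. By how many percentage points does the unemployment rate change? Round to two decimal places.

Initially, labor force = 144.91 + 11.25 = 156.16 million, so u = 11.25/156.16 = 7.20%.
After the first change, employed falls and unemployed rises by 5.23; labor force unchanged → E = 139.68, U = 16.48, labor force = 156.16 million.
After the second change, unemployed and labor force both fall by 8.36 → E = 139.68, U = 8.12, labor force = 147.80 million.
New unemployment rate = 8.12 / 147.80 = 5.49%.
Change = 5.49% − 7.20% = −1.71 percentage points.

The unemployment rate changes by −1.71 percentage points.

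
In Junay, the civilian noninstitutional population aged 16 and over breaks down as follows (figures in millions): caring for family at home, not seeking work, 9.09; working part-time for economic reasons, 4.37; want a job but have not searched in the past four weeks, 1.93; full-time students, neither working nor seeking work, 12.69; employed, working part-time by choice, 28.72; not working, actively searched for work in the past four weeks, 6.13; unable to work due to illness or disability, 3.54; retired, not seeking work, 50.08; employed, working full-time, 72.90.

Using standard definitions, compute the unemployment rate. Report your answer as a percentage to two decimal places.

Unemployment rate ≈ 5.47%.

Employed = 4.37 + 28.72 + 72.90 = 105.99 million (anyone who worked, including part-time for economic reasons, counts as employed).
Unemployed = 6.13 million.
Labor force = 105.99 + 6.13 = 112.12 million.
Unemployment rate = 6.13 / 112.12 = 5.47%.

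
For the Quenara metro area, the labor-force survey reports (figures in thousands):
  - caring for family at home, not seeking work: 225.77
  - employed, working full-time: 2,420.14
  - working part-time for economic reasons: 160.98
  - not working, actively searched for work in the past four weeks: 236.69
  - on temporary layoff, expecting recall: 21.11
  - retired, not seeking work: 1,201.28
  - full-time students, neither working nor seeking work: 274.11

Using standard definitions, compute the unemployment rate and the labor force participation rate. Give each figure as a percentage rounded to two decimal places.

Unemployment rate ≈ 9.08%; labor force participation rate ≈ 62.53%.

Employed = 2,420.14 + 160.98 = 2,581.12 thousand (anyone who worked, including part-time for economic reasons, counts as employed).
Unemployed = 236.69 + 21.11 = 257.80 thousand (jobless and actively searching, or on temporary layoff).
Labor force = 2,581.12 + 257.80 = 2,838.92 thousand.
Not in labor force = 225.77 + 1,201.28 + 274.11 = 1,701.16 thousand (those not working and not actively searching are outside the labor force).
Civilian working-age population = 2,838.92 + 1,701.16 = 4,540.08 thousand.
Unemployment rate = 257.80 / 2,838.92 = 9.08%.
Labor force participation rate = 2,838.92 / 4,540.08 = 62.53%.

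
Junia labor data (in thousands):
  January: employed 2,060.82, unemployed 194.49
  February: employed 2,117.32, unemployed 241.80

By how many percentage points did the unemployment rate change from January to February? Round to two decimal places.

The unemployment rate changed by +1.63 percentage points.

January: labor force = 2,060.82 + 194.49 = 2,255.31; u = 194.49/2,255.31 = 8.62%.
February: labor force = 2,117.32 + 241.80 = 2,359.12; u = 241.80/2,359.12 = 10.25%.
Change = 10.25% − 8.62% = +1.63 pp.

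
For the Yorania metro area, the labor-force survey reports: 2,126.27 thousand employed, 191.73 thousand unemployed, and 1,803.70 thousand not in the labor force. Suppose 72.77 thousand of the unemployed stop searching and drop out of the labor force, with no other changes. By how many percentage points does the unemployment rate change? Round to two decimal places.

Initially, labor force = 2,126.27 + 191.73 = 2,318.00 thousand, so u = 191.73/2,318.00 = 8.27%.
After the change, unemployed and labor force both fall by 72.77 → E = 2,126.27, U = 118.96, labor force = 2,245.23 thousand.
New unemployment rate = 118.96 / 2,245.23 = 5.30%.
Change = 5.30% − 8.27% = −2.97 percentage points.

The unemployment rate changes by −2.97 percentage points.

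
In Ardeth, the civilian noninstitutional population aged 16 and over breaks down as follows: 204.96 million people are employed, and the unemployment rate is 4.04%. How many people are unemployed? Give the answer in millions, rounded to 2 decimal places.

About 8.63 million are unemployed.

Let U be the number unemployed. The labor force is E + U, and U/(E+U) = 0.0404.
So U = 0.0404 × 204.96 / (1 − 0.0404) = 8.2804 / 0.9596 ≈ 8.63 million.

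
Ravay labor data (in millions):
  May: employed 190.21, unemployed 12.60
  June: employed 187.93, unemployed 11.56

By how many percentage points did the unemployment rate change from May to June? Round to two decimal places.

The unemployment rate changed by −0.42 percentage points.

May: labor force = 190.21 + 12.60 = 202.81; u = 12.60/202.81 = 6.21%.
June: labor force = 187.93 + 11.56 = 199.49; u = 11.56/199.49 = 5.79%.
Change = 5.79% − 6.21% = −0.42 pp.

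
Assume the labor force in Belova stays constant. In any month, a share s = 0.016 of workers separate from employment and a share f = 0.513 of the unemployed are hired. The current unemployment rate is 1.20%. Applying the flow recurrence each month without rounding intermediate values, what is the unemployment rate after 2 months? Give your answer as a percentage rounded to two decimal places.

With a fixed labor force, u_{t+1} = u_t + s·(1−u_t) − f·u_t = u_t·(1−s−f) + s.
Here 1−s−f = 0.471 and s = 0.016.
u_1 = 0.012000 × 0.471 + 0.016 = 0.021652.
u_2 = 0.021652 × 0.471 + 0.016 = 0.026198.

Unemployment rate after two months ≈ 2.62%.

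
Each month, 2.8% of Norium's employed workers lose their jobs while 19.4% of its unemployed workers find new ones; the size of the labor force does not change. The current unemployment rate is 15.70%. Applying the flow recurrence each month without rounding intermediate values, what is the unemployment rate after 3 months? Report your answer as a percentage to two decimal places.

With a fixed labor force, u_{t+1} = u_t + s·(1−u_t) − f·u_t = u_t·(1−s−f) + s.
Here 1−s−f = 0.778 and s = 0.028.
u_1 = 0.157000 × 0.778 + 0.028 = 0.150146.
u_2 = 0.150146 × 0.778 + 0.028 = 0.144814.
u_3 = 0.144814 × 0.778 + 0.028 = 0.140665.

Unemployment rate after three months ≈ 14.07%.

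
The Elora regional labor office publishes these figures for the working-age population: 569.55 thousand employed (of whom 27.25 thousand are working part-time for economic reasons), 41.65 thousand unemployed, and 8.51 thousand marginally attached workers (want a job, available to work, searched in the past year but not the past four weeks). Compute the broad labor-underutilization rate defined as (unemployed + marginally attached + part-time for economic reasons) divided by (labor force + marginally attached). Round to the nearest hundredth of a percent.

Broad underutilization rate ≈ 12.49%.

Labor force = 569.55 + 41.65 = 611.20 thousand.
Numerator = 41.65 + 8.51 + 27.25 = 77.41 thousand.
Denominator = 611.20 + 8.51 = 619.71 thousand.
Broad rate = 77.41 / 619.71 = 12.49%.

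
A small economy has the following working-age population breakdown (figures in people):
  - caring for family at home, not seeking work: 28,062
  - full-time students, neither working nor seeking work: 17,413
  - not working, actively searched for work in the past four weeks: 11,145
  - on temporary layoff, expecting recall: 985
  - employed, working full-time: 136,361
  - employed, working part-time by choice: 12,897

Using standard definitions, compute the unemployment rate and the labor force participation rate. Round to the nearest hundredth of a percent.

Employed = 136,361 + 12,897 = 149,258.
Unemployed = 11,145 + 985 = 12,130 (jobless and actively searching, or on temporary layoff).
Labor force = 149,258 + 12,130 = 161,388.
Not in labor force = 28,062 + 17,413 = 45,475 (those not working and not actively searching are outside the labor force).
Civilian working-age population = 161,388 + 45,475 = 206,863.
Unemployment rate = 12,130 / 161,388 = 7.52%.
Labor force participation rate = 161,388 / 206,863 = 78.02%.

Unemployment rate ≈ 7.52%; labor force participation rate ≈ 78.02%.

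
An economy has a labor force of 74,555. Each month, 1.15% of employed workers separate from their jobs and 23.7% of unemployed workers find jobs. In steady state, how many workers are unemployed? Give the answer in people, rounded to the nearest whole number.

About 3,450 are unemployed in steady state.

Steady-state unemployment rate u* = s/(s+f) = 1.15/(1.15+23.7) = 0.046278.
Unemployed = u* × labor force = 0.046278 × 74,555 ≈ 3,450.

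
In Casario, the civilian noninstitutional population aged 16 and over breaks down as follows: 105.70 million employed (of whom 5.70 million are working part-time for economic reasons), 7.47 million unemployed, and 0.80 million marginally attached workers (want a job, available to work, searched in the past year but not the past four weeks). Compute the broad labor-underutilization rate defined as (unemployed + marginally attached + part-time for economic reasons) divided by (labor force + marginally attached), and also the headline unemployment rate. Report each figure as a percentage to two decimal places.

Labor force = 105.70 + 7.47 = 113.17 million.
Numerator = 7.47 + 0.80 + 5.70 = 13.97 million.
Denominator = 113.17 + 0.80 = 113.97 million.
Broad rate = 13.97 / 113.97 = 12.26%.
Headline unemployment rate = 7.47 / 113.17 = 6.60%.

Broad underutilization rate ≈ 12.26%; headline unemployment rate ≈ 6.60%.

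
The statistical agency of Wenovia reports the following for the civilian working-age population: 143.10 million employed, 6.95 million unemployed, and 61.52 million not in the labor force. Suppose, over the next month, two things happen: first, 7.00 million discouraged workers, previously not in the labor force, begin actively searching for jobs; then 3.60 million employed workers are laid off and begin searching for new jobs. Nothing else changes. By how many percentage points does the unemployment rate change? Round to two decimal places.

The unemployment rate changes by +6.54 percentage points.

Initially, labor force = 143.10 + 6.95 = 150.05 million, so u = 6.95/150.05 = 4.63%.
After the first change, unemployed and labor force both rise by 7.00 → E = 143.10, U = 13.95, labor force = 157.05 million.
After the second change, employed falls and unemployed rises by 3.60; labor force unchanged → E = 139.50, U = 17.55, labor force = 157.05 million.
New unemployment rate = 17.55 / 157.05 = 11.17%.
Change = 11.17% − 4.63% = +6.54 percentage points.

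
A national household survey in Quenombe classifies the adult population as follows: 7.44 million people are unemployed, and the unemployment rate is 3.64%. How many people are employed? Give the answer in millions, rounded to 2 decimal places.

Labor force = U / u = 7.44 / 0.0364 ≈ 204.40 million.
Employed = labor force − unemployed = 204.40 − 7.44 = 196.96 million.

About 196.96 million are employed.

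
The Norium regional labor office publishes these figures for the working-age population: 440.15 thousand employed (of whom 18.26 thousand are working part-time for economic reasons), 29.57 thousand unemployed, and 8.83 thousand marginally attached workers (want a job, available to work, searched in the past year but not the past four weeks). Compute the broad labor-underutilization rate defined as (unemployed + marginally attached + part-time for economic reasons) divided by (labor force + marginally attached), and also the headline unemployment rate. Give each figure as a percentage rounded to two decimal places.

Labor force = 440.15 + 29.57 = 469.72 thousand.
Numerator = 29.57 + 8.83 + 18.26 = 56.66 thousand.
Denominator = 469.72 + 8.83 = 478.55 thousand.
Broad rate = 56.66 / 478.55 = 11.84%.
Headline unemployment rate = 29.57 / 469.72 = 6.30%.

Broad underutilization rate ≈ 11.84%; headline unemployment rate ≈ 6.30%.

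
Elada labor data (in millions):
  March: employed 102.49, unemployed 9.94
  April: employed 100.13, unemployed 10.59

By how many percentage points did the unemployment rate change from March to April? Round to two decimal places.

The unemployment rate changed by +0.72 percentage points.

March: labor force = 102.49 + 9.94 = 112.43; u = 9.94/112.43 = 8.84%.
April: labor force = 100.13 + 10.59 = 110.72; u = 10.59/110.72 = 9.56%.
Change = 9.56% − 8.84% = +0.72 pp.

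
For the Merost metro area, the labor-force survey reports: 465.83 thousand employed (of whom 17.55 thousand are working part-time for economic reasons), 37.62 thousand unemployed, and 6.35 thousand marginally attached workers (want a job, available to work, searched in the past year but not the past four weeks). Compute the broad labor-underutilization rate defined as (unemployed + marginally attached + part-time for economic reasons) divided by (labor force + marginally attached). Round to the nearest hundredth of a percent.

Broad underutilization rate ≈ 12.07%.

Labor force = 465.83 + 37.62 = 503.45 thousand.
Numerator = 37.62 + 6.35 + 17.55 = 61.52 thousand.
Denominator = 503.45 + 6.35 = 509.80 thousand.
Broad rate = 61.52 / 509.80 = 12.07%.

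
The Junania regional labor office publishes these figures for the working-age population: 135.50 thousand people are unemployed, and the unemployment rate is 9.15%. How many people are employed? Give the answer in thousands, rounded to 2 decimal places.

About 1,345.37 thousand are employed.

Labor force = U / u = 135.50 / 0.0915 ≈ 1,480.87 thousand.
Employed = labor force − unemployed = 1,480.87 − 135.50 = 1,345.37 thousand.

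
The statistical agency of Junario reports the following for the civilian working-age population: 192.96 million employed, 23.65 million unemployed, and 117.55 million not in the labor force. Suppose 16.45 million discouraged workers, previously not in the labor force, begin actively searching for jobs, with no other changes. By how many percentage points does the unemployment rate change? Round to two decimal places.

Initially, labor force = 192.96 + 23.65 = 216.61 million, so u = 23.65/216.61 = 10.92%.
After the change, unemployed and labor force both rise by 16.45 → E = 192.96, U = 40.10, labor force = 233.06 million.
New unemployment rate = 40.10 / 233.06 = 17.21%.
Change = 17.21% − 10.92% = +6.29 percentage points.

The unemployment rate changes by +6.29 percentage points.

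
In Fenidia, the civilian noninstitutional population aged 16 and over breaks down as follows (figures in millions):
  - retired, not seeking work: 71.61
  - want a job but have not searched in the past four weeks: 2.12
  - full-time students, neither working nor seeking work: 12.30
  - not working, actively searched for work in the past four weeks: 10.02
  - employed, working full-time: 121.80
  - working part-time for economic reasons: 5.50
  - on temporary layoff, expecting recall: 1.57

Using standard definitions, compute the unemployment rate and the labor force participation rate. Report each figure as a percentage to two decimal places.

Unemployment rate ≈ 8.34%; labor force participation rate ≈ 61.75%.

Employed = 121.80 + 5.50 = 127.30 million (anyone who worked, including part-time for economic reasons, counts as employed).
Unemployed = 10.02 + 1.57 = 11.59 million (jobless and actively searching, or on temporary layoff).
Labor force = 127.30 + 11.59 = 138.89 million.
Not in labor force = 71.61 + 2.12 + 12.30 = 86.03 million (those not working and not actively searching are outside the labor force — including those who want a job but have given up searching).
Civilian working-age population = 138.89 + 86.03 = 224.92 million.
Unemployment rate = 11.59 / 138.89 = 8.34%.
Labor force participation rate = 138.89 / 224.92 = 61.75%.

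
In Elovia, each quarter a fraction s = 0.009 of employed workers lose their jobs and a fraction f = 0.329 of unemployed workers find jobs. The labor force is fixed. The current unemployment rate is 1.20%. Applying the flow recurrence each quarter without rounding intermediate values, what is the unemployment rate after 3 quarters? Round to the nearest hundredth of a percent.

Unemployment rate after three quarters ≈ 2.24%.

With a fixed labor force, u_{t+1} = u_t + s·(1−u_t) − f·u_t = u_t·(1−s−f) + s.
Here 1−s−f = 0.662 and s = 0.009.
u_1 = 0.012000 × 0.662 + 0.009 = 0.016944.
u_2 = 0.016944 × 0.662 + 0.009 = 0.020217.
u_3 = 0.020217 × 0.662 + 0.009 = 0.022384.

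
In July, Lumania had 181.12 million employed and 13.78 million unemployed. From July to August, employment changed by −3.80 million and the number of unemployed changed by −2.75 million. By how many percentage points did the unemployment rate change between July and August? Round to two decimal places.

The unemployment rate changed by −1.21 percentage points.

July: labor force = 181.12 + 13.78 = 194.90; u = 13.78/194.90 = 7.07%.
August: labor force = 177.32 + 11.03 = 188.35; u = 11.03/188.35 = 5.86%.
Change = 5.86% − 7.07% = −1.21 pp.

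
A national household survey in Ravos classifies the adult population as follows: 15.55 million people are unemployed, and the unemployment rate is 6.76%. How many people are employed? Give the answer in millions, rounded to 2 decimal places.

Labor force = U / u = 15.55 / 0.0676 ≈ 230.03 million.
Employed = labor force − unemployed = 230.03 − 15.55 = 214.48 million.

About 214.48 million are employed.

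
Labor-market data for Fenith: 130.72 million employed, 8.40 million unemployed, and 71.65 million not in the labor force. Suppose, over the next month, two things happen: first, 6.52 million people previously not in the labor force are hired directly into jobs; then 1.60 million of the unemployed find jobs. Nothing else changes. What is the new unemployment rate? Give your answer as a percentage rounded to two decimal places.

Initially, labor force = 130.72 + 8.40 = 139.12 million, so u = 8.40/139.12 = 6.04%.
After the first change, employed and labor force both rise by 6.52; unemployed unchanged → E = 137.24, U = 8.40, labor force = 145.64 million.
After the second change, unemployed falls and employed rises by 1.60; labor force unchanged → E = 138.84, U = 6.80, labor force = 145.64 million.
New unemployment rate = 6.80 / 145.64 = 4.67%.

New unemployment rate ≈ 4.67%.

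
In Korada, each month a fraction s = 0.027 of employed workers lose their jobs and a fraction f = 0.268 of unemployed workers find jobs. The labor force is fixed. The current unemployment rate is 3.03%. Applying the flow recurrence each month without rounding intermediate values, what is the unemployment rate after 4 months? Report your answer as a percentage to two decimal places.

Unemployment rate after four months ≈ 7.64%.

With a fixed labor force, u_{t+1} = u_t + s·(1−u_t) − f·u_t = u_t·(1−s−f) + s.
Here 1−s−f = 0.705 and s = 0.027.
u_1 = 0.030300 × 0.705 + 0.027 = 0.048362.
u_2 = 0.048362 × 0.705 + 0.027 = 0.061095.
u_3 = 0.061095 × 0.705 + 0.027 = 0.070072.
u_4 = 0.070072 × 0.705 + 0.027 = 0.076401.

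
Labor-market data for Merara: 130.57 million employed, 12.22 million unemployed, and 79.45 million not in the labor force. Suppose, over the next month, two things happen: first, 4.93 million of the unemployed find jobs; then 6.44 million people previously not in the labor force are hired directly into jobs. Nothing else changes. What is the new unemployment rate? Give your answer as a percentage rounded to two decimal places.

Initially, labor force = 130.57 + 12.22 = 142.79 million, so u = 12.22/142.79 = 8.56%.
After the first change, unemployed falls and employed rises by 4.93; labor force unchanged → E = 135.50, U = 7.29, labor force = 142.79 million.
After the second change, employed and labor force both rise by 6.44; unemployed unchanged → E = 141.94, U = 7.29, labor force = 149.23 million.
New unemployment rate = 7.29 / 149.23 = 4.89%.

New unemployment rate ≈ 4.89%.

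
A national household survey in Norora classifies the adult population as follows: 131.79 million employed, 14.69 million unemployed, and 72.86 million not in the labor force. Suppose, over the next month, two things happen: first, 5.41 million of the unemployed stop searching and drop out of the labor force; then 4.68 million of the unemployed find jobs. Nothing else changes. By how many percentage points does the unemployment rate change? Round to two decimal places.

The unemployment rate changes by −6.77 percentage points.

Initially, labor force = 131.79 + 14.69 = 146.48 million, so u = 14.69/146.48 = 10.03%.
After the first change, unemployed and labor force both fall by 5.41 → E = 131.79, U = 9.28, labor force = 141.07 million.
After the second change, unemployed falls and employed rises by 4.68; labor force unchanged → E = 136.47, U = 4.60, labor force = 141.07 million.
New unemployment rate = 4.60 / 141.07 = 3.26%.
Change = 3.26% − 10.03% = −6.77 percentage points.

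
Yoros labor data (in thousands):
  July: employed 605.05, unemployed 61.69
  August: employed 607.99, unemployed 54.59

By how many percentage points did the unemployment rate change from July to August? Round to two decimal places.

The unemployment rate changed by −1.01 percentage points.

July: labor force = 605.05 + 61.69 = 666.74; u = 61.69/666.74 = 9.25%.
August: labor force = 607.99 + 54.59 = 662.58; u = 54.59/662.58 = 8.24%.
Change = 8.24% − 9.25% = −1.01 pp.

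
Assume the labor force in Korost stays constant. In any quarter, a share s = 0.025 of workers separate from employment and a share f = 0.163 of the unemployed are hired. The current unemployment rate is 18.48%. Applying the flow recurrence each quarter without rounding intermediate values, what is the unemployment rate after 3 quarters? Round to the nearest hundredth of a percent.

With a fixed labor force, u_{t+1} = u_t + s·(1−u_t) − f·u_t = u_t·(1−s−f) + s.
Here 1−s−f = 0.812 and s = 0.025.
u_1 = 0.184800 × 0.812 + 0.025 = 0.175058.
u_2 = 0.175058 × 0.812 + 0.025 = 0.167147.
u_3 = 0.167147 × 0.812 + 0.025 = 0.160723.

Unemployment rate after three quarters ≈ 16.07%.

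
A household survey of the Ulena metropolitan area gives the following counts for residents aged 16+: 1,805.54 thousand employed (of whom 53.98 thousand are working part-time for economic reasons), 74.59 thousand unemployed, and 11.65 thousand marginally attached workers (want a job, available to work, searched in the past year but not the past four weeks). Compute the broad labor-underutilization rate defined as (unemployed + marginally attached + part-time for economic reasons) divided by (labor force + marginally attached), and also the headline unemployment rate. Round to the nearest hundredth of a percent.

Broad underutilization rate ≈ 7.41%; headline unemployment rate ≈ 3.97%.

Labor force = 1,805.54 + 74.59 = 1,880.13 thousand.
Numerator = 74.59 + 11.65 + 53.98 = 140.22 thousand.
Denominator = 1,880.13 + 11.65 = 1,891.78 thousand.
Broad rate = 140.22 / 1,891.78 = 7.41%.
Headline unemployment rate = 74.59 / 1,880.13 = 3.97%.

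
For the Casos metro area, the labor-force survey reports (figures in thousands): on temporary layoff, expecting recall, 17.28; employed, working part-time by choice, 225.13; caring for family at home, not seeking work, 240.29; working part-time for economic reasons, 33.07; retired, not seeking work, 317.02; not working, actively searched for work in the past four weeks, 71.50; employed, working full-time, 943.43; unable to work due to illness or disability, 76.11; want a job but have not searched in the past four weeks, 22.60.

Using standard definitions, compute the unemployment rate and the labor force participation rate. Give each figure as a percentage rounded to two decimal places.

Employed = 225.13 + 33.07 + 943.43 = 1,201.63 thousand (anyone who worked, including part-time for economic reasons, counts as employed).
Unemployed = 17.28 + 71.50 = 88.78 thousand (jobless and actively searching, or on temporary layoff).
Labor force = 1,201.63 + 88.78 = 1,290.41 thousand.
Not in labor force = 240.29 + 317.02 + 76.11 + 22.60 = 656.02 thousand (those not working and not actively searching are outside the labor force — including those who want a job but have given up searching).
Civilian working-age population = 1,290.41 + 656.02 = 1,946.43 thousand.
Unemployment rate = 88.78 / 1,290.41 = 6.88%.
Labor force participation rate = 1,290.41 / 1,946.43 = 66.30%.

Unemployment rate ≈ 6.88%; labor force participation rate ≈ 66.30%.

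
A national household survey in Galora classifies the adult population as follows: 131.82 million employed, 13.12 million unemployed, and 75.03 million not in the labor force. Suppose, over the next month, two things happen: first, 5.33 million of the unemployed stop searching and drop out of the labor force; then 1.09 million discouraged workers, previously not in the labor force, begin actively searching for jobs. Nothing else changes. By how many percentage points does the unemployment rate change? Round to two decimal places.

Initially, labor force = 131.82 + 13.12 = 144.94 million, so u = 13.12/144.94 = 9.05%.
After the first change, unemployed and labor force both fall by 5.33 → E = 131.82, U = 7.79, labor force = 139.61 million.
After the second change, unemployed and labor force both rise by 1.09 → E = 131.82, U = 8.88, labor force = 140.70 million.
New unemployment rate = 8.88 / 140.70 = 6.31%.
Change = 6.31% − 9.05% = −2.74 percentage points.

The unemployment rate changes by −2.74 percentage points.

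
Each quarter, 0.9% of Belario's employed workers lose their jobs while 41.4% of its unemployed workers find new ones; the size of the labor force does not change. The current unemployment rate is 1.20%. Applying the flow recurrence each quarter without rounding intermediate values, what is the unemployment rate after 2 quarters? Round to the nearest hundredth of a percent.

With a fixed labor force, u_{t+1} = u_t + s·(1−u_t) − f·u_t = u_t·(1−s−f) + s.
Here 1−s−f = 0.577 and s = 0.009.
u_1 = 0.012000 × 0.577 + 0.009 = 0.015924.
u_2 = 0.015924 × 0.577 + 0.009 = 0.018188.

Unemployment rate after two quarters ≈ 1.82%.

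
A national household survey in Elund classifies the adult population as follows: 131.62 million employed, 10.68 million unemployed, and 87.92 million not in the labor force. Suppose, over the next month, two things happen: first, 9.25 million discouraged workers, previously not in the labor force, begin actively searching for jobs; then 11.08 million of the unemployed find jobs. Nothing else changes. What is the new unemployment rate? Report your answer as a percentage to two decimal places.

Initially, labor force = 131.62 + 10.68 = 142.30 million, so u = 10.68/142.30 = 7.51%.
After the first change, unemployed and labor force both rise by 9.25 → E = 131.62, U = 19.93, labor force = 151.55 million.
After the second change, unemployed falls and employed rises by 11.08; labor force unchanged → E = 142.70, U = 8.85, labor force = 151.55 million.
New unemployment rate = 8.85 / 151.55 = 5.84%.

New unemployment rate ≈ 5.84%.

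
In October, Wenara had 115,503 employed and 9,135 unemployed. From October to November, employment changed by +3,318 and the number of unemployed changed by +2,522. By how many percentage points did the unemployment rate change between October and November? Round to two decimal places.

The unemployment rate changed by +1.60 percentage points.

October: labor force = 115,503 + 9,135 = 124,638; u = 9,135/124,638 = 7.33%.
November: labor force = 118,821 + 11,657 = 130,478; u = 11,657/130,478 = 8.93%.
Change = 8.93% − 7.33% = +1.60 pp.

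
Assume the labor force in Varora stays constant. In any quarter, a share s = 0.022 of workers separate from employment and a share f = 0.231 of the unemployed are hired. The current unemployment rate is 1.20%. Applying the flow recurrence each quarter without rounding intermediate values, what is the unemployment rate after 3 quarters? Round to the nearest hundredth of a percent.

Unemployment rate after three quarters ≈ 5.57%.

With a fixed labor force, u_{t+1} = u_t + s·(1−u_t) − f·u_t = u_t·(1−s−f) + s.
Here 1−s−f = 0.747 and s = 0.022.
u_1 = 0.012000 × 0.747 + 0.022 = 0.030964.
u_2 = 0.030964 × 0.747 + 0.022 = 0.045130.
u_3 = 0.045130 × 0.747 + 0.022 = 0.055712.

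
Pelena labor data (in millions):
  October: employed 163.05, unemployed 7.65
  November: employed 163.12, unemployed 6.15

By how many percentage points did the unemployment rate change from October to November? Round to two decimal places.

The unemployment rate changed by −0.85 percentage points.

October: labor force = 163.05 + 7.65 = 170.70; u = 7.65/170.70 = 4.48%.
November: labor force = 163.12 + 6.15 = 169.27; u = 6.15/169.27 = 3.63%.
Change = 3.63% − 4.48% = −0.85 pp.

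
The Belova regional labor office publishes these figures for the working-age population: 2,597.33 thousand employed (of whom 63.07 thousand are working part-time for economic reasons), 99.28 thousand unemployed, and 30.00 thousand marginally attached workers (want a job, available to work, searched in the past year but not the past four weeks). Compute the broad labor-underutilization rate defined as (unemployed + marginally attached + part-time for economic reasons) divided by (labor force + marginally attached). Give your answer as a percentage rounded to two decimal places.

Labor force = 2,597.33 + 99.28 = 2,696.61 thousand.
Numerator = 99.28 + 30.00 + 63.07 = 192.35 thousand.
Denominator = 2,696.61 + 30.00 = 2,726.61 thousand.
Broad rate = 192.35 / 2,726.61 = 7.05%.

Broad underutilization rate ≈ 7.05%.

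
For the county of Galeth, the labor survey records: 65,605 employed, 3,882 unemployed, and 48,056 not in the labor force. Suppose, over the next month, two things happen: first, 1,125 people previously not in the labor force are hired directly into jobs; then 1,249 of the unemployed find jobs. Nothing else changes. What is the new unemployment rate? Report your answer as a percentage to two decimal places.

New unemployment rate ≈ 3.73%.

Initially, labor force = 65,605 + 3,882 = 69,487, so u = 3,882/69,487 = 5.59%.
After the first change, employed and labor force both rise by 1,125; unemployed unchanged → E = 66,730, U = 3,882, labor force = 70,612.
After the second change, unemployed falls and employed rises by 1,249; labor force unchanged → E = 67,979, U = 2,633, labor force = 70,612.
New unemployment rate = 2,633 / 70,612 = 3.73%.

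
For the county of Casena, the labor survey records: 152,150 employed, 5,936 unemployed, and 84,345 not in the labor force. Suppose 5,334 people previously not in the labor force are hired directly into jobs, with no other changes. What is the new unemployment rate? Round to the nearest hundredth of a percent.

Initially, labor force = 152,150 + 5,936 = 158,086, so u = 5,936/158,086 = 3.75%.
After the change, employed and labor force both rise by 5,334; unemployed unchanged → E = 157,484, U = 5,936, labor force = 163,420.
New unemployment rate = 5,936 / 163,420 = 3.63%.

New unemployment rate ≈ 3.63%.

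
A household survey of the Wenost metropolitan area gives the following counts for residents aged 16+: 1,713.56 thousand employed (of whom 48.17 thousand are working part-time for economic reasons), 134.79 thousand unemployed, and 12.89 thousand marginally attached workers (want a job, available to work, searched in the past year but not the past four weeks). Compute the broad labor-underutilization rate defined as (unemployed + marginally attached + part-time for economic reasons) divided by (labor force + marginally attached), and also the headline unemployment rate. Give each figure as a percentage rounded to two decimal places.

Labor force = 1,713.56 + 134.79 = 1,848.35 thousand.
Numerator = 134.79 + 12.89 + 48.17 = 195.85 thousand.
Denominator = 1,848.35 + 12.89 = 1,861.24 thousand.
Broad rate = 195.85 / 1,861.24 = 10.52%.
Headline unemployment rate = 134.79 / 1,848.35 = 7.29%.

Broad underutilization rate ≈ 10.52%; headline unemployment rate ≈ 7.29%.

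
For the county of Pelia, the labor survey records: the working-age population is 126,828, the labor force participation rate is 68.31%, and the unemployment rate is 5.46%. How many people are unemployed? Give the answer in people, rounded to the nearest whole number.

About 4,730 are unemployed.

Labor force = 0.6831 × 126,828 = 86,636.
Unemployed = 0.0546 × 86,636 ≈ 4,730.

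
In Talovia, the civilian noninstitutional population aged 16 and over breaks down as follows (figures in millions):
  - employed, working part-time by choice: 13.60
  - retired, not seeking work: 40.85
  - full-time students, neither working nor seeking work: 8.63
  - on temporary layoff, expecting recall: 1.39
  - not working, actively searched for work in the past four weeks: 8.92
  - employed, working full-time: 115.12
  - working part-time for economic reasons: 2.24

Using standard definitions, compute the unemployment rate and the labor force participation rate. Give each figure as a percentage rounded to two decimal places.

Employed = 13.60 + 115.12 + 2.24 = 130.96 million (anyone who worked, including part-time for economic reasons, counts as employed).
Unemployed = 1.39 + 8.92 = 10.31 million (jobless and actively searching, or on temporary layoff).
Labor force = 130.96 + 10.31 = 141.27 million.
Not in labor force = 40.85 + 8.63 = 49.48 million (those not working and not actively searching are outside the labor force).
Civilian working-age population = 141.27 + 49.48 = 190.75 million.
Unemployment rate = 10.31 / 141.27 = 7.30%.
Labor force participation rate = 141.27 / 190.75 = 74.06%.

Unemployment rate ≈ 7.30%; labor force participation rate ≈ 74.06%.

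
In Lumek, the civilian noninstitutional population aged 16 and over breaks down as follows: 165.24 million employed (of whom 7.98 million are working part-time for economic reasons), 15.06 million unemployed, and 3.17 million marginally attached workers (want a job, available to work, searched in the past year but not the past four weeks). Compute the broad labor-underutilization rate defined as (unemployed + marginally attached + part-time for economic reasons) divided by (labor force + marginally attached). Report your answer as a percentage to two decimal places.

Labor force = 165.24 + 15.06 = 180.30 million.
Numerator = 15.06 + 3.17 + 7.98 = 26.21 million.
Denominator = 180.30 + 3.17 = 183.47 million.
Broad rate = 26.21 / 183.47 = 14.29%.

Broad underutilization rate ≈ 14.29%.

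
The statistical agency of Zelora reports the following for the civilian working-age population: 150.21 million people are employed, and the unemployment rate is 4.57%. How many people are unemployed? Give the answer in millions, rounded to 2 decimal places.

About 7.19 million are unemployed.

Let U be the number unemployed. The labor force is E + U, and U/(E+U) = 0.0457.
So U = 0.0457 × 150.21 / (1 − 0.0457) = 6.8646 / 0.9543 ≈ 7.19 million.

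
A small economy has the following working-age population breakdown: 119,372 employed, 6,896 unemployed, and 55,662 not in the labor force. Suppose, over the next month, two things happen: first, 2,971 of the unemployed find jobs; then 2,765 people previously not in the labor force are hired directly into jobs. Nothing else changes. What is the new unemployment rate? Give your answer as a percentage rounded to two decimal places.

Initially, labor force = 119,372 + 6,896 = 126,268, so u = 6,896/126,268 = 5.46%.
After the first change, unemployed falls and employed rises by 2,971; labor force unchanged → E = 122,343, U = 3,925, labor force = 126,268.
After the second change, employed and labor force both rise by 2,765; unemployed unchanged → E = 125,108, U = 3,925, labor force = 129,033.
New unemployment rate = 3,925 / 129,033 = 3.04%.

New unemployment rate ≈ 3.04%.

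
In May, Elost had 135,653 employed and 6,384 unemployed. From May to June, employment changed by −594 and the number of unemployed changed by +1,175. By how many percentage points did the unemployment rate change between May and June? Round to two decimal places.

The unemployment rate changed by +0.81 percentage points.

May: labor force = 135,653 + 6,384 = 142,037; u = 6,384/142,037 = 4.49%.
June: labor force = 135,059 + 7,559 = 142,618; u = 7,559/142,618 = 5.30%.
Change = 5.30% − 4.49% = +0.81 pp.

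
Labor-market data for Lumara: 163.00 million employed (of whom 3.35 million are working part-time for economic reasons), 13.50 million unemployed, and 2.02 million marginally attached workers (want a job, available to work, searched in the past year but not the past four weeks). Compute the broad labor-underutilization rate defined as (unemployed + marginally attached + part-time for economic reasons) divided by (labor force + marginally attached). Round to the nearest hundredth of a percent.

Broad underutilization rate ≈ 10.57%.

Labor force = 163.00 + 13.50 = 176.50 million.
Numerator = 13.50 + 2.02 + 3.35 = 18.87 million.
Denominator = 176.50 + 2.02 = 178.52 million.
Broad rate = 18.87 / 178.52 = 10.57%.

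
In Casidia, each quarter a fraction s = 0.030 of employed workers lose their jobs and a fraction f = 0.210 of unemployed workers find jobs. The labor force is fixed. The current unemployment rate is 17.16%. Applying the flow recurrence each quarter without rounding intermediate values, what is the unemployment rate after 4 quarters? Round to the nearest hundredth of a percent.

Unemployment rate after four quarters ≈ 14.05%.

With a fixed labor force, u_{t+1} = u_t + s·(1−u_t) − f·u_t = u_t·(1−s−f) + s.
Here 1−s−f = 0.760 and s = 0.030.
u_1 = 0.171600 × 0.760 + 0.030 = 0.160416.
u_2 = 0.160416 × 0.760 + 0.030 = 0.151916.
u_3 = 0.151916 × 0.760 + 0.030 = 0.145456.
u_4 = 0.145456 × 0.760 + 0.030 = 0.140547.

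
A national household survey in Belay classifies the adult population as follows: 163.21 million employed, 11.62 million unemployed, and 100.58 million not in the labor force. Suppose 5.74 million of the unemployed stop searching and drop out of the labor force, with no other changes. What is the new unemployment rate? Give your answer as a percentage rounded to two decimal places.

Initially, labor force = 163.21 + 11.62 = 174.83 million, so u = 11.62/174.83 = 6.65%.
After the change, unemployed and labor force both fall by 5.74 → E = 163.21, U = 5.88, labor force = 169.09 million.
New unemployment rate = 5.88 / 169.09 = 3.48%.

New unemployment rate ≈ 3.48%.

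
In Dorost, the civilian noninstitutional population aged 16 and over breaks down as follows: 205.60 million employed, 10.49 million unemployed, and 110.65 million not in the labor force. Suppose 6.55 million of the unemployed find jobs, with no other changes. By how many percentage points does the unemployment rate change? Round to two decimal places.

The unemployment rate changes by −3.03 percentage points.

Initially, labor force = 205.60 + 10.49 = 216.09 million, so u = 10.49/216.09 = 4.85%.
After the change, unemployed falls and employed rises by 6.55; labor force unchanged → E = 212.15, U = 3.94, labor force = 216.09 million.
New unemployment rate = 3.94 / 216.09 = 1.82%.
Change = 1.82% − 4.85% = −3.03 percentage points.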